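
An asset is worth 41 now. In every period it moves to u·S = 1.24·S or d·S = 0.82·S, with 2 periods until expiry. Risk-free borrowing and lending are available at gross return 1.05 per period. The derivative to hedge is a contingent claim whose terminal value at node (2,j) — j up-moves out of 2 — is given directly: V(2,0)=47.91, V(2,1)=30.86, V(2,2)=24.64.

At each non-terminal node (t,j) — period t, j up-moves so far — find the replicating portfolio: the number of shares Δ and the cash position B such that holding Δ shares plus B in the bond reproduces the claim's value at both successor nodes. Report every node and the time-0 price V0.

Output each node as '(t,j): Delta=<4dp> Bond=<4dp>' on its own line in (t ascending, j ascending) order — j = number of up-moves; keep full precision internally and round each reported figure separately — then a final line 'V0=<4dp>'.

No-arbitrage ⇒ martingale measure with p* = (R−d)/(u−d) = 0.5476.
Terminal values V(2,·): V(2,0)=47.9100, V(2,1)=30.8600, V(2,2)=24.6400
  t=1,j=0: stock 33.6200 → up 41.6888 (V=30.8600), down 27.5684 (V=47.9100). Price 36.7363; hedge Δ=-1.2075, bond B=77.3315.
  t=1,j=1: stock 50.8400 → up 63.0416 (V=24.6400), down 41.6888 (V=30.8600). Price 26.1465; hedge Δ=-0.2913, bond B=40.9560.
  t=0,j=0: stock 41.0000 → up 50.8400 (V=26.1465), down 33.6200 (V=36.7363). Price 29.4639; hedge Δ=-0.6150, bond B=54.6777.
The time-0 hedge costs 29.4639, which is the no-arbitrage price.

(0,0): Delta=-0.6150 Bond=54.6777
(1,0): Delta=-1.2075 Bond=77.3315
(1,1): Delta=-0.2913 Bond=40.9560
V0=29.4639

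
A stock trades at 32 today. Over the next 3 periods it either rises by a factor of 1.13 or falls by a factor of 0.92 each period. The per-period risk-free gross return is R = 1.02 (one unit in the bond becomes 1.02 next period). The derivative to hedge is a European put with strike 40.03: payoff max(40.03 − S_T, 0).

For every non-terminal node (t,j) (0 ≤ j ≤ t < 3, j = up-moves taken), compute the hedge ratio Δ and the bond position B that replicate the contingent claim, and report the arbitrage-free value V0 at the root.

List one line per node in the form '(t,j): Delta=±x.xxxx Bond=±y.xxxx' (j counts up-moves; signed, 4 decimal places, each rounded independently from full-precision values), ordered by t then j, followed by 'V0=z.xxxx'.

(0,0): Delta=-0.8008 Bond=31.9709
(1,0): Delta=-1.0000 Bond=38.4756
(1,1): Delta=-0.6223 Bond=26.1585
(2,0): Delta=-1.0000 Bond=39.2451
(2,1): Delta=-1.0000 Bond=39.2451
(2,2): Delta=-0.2841 Bond=12.8619
V0=6.3462

The replicating-portfolio and risk-neutral prices coincide; use p* = (1.02−0.92)/(1.13−0.92) = 0.4762 for the latter.
Terminal values V(3,·): V(3,0)=15.1120, V(3,1)=9.4242, V(3,2)=2.4381, V(3,3)=0.0000
Node (2,0) S=27.0848: V=(p*·9.4242+(1−p*)·15.1120)/1.02=12.1603; Δ=(9.4242−15.1120)/(30.6058−24.9180)=-1.0000; B=V−Δ·S=39.2451
Node (2,1) S=33.2672: V=(p*·2.4381+(1−p*)·9.4242)/1.02=5.9779; Δ=(2.4381−9.4242)/(37.5919−30.6058)=-1.0000; B=V−Δ·S=39.2451
Node (2,2) S=40.8608: V=(p*·0.0000+(1−p*)·2.4381)/1.02=1.2520; Δ=(0.0000−2.4381)/(46.1727−37.5919)=-0.2841; B=V−Δ·S=12.8619
Node (1,0) S=29.4400: V=(p*·5.9779+(1−p*)·12.1603)/1.02=9.0356; Δ=(5.9779−12.1603)/(33.2672−27.0848)=-1.0000; B=V−Δ·S=38.4756
Node (1,1) S=36.1600: V=(p*·1.2520+(1−p*)·5.9779)/1.02=3.6544; Δ=(1.2520−5.9779)/(40.8608−33.2672)=-0.6223; B=V−Δ·S=26.1585
Node (0,0) S=32.0000: V=(p*·3.6544+(1−p*)·9.0356)/1.02=6.3462; Δ=(3.6544−9.0356)/(36.1600−29.4400)=-0.8008; B=V−Δ·S=31.9709
Root portfolio cost Δ·32+B reproduces V0=6.3462.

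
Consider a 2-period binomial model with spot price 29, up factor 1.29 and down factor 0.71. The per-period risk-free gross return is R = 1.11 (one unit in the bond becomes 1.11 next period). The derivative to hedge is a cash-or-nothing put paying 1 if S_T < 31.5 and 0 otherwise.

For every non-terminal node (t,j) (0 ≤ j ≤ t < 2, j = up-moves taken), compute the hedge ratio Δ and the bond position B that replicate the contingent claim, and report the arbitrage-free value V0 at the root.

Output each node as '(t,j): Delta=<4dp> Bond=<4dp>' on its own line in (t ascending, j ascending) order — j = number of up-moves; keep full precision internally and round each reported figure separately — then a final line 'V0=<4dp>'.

Risk-neutral probability p* = (R−d)/(u−d) = (1.11−0.71)/(1.29−0.71) = 0.6897.
At expiry t=2: V(2,0)=1.0000, V(2,1)=1.0000, V(2,2)=0.0000
(1,0): S=20.5900. Δ = (V_up−V_dn)/(S_up−S_dn) = (1.0000−1.0000)/(26.5611−14.6189) = 0.0000. V = [p*·1.0000 + (1−p*)·1.0000]/1.11 = 0.9009. B = V − Δ·S = 0.9009.
(1,1): S=37.4100. Δ = (V_up−V_dn)/(S_up−S_dn) = (0.0000−1.0000)/(48.2589−26.5611) = -0.0461. V = [p*·0.0000 + (1−p*)·1.0000]/1.11 = 0.2796. B = V − Δ·S = 2.0037.
(0,0): S=29.0000. Δ = (V_up−V_dn)/(S_up−S_dn) = (0.2796−0.9009)/(37.4100−20.5900) = -0.0369. V = [p*·0.2796 + (1−p*)·0.9009]/1.11 = 0.4256. B = V − Δ·S = 1.4968.
Each (Δ,B) replicates both successor values, so the strategy is self-financing and V0 is arbitrage-free.

(0,0): Delta=-0.0369 Bond=1.4968
(1,0): Delta=0.0000 Bond=0.9009
(1,1): Delta=-0.0461 Bond=2.0037
V0=0.4256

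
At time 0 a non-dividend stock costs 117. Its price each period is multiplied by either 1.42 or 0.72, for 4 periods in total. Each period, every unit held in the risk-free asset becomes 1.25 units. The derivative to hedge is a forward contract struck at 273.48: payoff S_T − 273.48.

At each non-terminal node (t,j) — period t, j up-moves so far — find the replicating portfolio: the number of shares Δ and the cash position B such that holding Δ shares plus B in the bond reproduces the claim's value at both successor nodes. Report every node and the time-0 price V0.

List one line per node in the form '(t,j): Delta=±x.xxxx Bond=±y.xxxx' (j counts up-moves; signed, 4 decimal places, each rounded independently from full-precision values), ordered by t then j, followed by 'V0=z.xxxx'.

Under the risk-neutral measure, an up-move has probability p* = (R−d)/(u−d) = 0.7571 and values discount at R = 1.25.
Terminal payoffs: V(4,0)=-242.0376, V(4,1)=-211.4686, V(4,2)=-151.1797, V(4,3)=-32.2766, V(4,4)=202.2267
Node (3,0) S=43.6700: V=(p*·-211.4686+(1−p*)·-242.0376)/1.25=-175.1140; Δ=(-211.4686−-242.0376)/(62.0114−31.4424)=1.0000; B=V−Δ·S=-218.7840
Node (3,1) S=86.1270: V=(p*·-151.1797+(1−p*)·-211.4686)/1.25=-132.6570; Δ=(-151.1797−-211.4686)/(122.3003−62.0114)=1.0000; B=V−Δ·S=-218.7840
Node (3,2) S=169.8615: V=(p*·-32.2766+(1−p*)·-151.1797)/1.25=-48.9225; Δ=(-32.2766−-151.1797)/(241.2034−122.3003)=1.0000; B=V−Δ·S=-218.7840
Node (3,3) S=335.0047: V=(p*·202.2267+(1−p*)·-32.2766)/1.25=116.2207; Δ=(202.2267−-32.2766)/(475.7067−241.2034)=1.0000; B=V−Δ·S=-218.7840
Node (2,0) S=60.6528: V=(p*·-132.6570+(1−p*)·-175.1140)/1.25=-114.3744; Δ=(-132.6570−-175.1140)/(86.1270−43.6700)=1.0000; B=V−Δ·S=-175.0272
Node (2,1) S=119.6208: V=(p*·-48.9225+(1−p*)·-132.6570)/1.25=-55.4064; Δ=(-48.9225−-132.6570)/(169.8615−86.1270)=1.0000; B=V−Δ·S=-175.0272
Node (2,2) S=235.9188: V=(p*·116.2207+(1−p*)·-48.9225)/1.25=60.8916; Δ=(116.2207−-48.9225)/(335.0047−169.8615)=1.0000; B=V−Δ·S=-175.0272
Node (1,0) S=84.2400: V=(p*·-55.4064+(1−p*)·-114.3744)/1.25=-55.7818; Δ=(-55.4064−-114.3744)/(119.6208−60.6528)=1.0000; B=V−Δ·S=-140.0218
Node (1,1) S=166.1400: V=(p*·60.8916+(1−p*)·-55.4064)/1.25=26.1182; Δ=(60.8916−-55.4064)/(235.9188−119.6208)=1.0000; B=V−Δ·S=-140.0218
Node (0,0) S=117.0000: V=(p*·26.1182+(1−p*)·-55.7818)/1.25=4.9826; Δ=(26.1182−-55.7818)/(166.1400−84.2400)=1.0000; B=V−Δ·S=-112.0174
Each (Δ,B) replicates both successor values, so the strategy is self-financing and V0 is arbitrage-free.

(0,0): Delta=1.0000 Bond=-112.0174
(1,0): Delta=1.0000 Bond=-140.0218
(1,1): Delta=1.0000 Bond=-140.0218
(2,0): Delta=1.0000 Bond=-175.0272
(2,1): Delta=1.0000 Bond=-175.0272
(2,2): Delta=1.0000 Bond=-175.0272
(3,0): Delta=1.0000 Bond=-218.7840
(3,1): Delta=1.0000 Bond=-218.7840
(3,2): Delta=1.0000 Bond=-218.7840
(3,3): Delta=1.0000 Bond=-218.7840
V0=4.9826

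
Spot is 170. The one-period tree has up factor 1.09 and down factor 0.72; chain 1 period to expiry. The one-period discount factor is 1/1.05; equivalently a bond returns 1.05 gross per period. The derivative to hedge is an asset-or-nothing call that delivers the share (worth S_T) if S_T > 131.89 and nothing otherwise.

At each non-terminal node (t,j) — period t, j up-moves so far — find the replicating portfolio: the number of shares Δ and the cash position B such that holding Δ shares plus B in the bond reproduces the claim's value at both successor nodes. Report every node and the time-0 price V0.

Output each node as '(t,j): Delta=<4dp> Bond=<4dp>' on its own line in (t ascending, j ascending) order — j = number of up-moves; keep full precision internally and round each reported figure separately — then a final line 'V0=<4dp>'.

Since d<R<u, set p* = (R−d)/(u−d) = 0.8919; price each node as the discounted p*-expectation of its children.
Payoff layer (t=1): V(1,0)=0.0000, V(1,1)=185.3000
  t=0,j=0: stock 170.0000 → up 185.3000 (V=185.3000), down 122.4000 (V=0.0000). Price 157.3977; hedge Δ=2.9459, bond B=-343.4131.
Each (Δ,B) replicates both successor values, so the strategy is self-financing and V0 is arbitrage-free.

(0,0): Delta=2.9459 Bond=-343.4131
V0=157.3977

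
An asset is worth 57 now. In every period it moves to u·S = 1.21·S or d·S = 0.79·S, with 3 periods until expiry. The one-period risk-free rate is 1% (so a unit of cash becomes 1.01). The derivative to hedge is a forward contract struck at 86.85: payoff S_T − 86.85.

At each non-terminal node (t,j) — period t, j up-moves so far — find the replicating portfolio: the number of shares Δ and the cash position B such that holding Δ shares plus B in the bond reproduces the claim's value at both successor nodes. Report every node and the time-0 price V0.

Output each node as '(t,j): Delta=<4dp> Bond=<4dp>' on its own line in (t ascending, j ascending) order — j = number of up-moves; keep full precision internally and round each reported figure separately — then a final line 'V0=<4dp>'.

(0,0): Delta=1.0000 Bond=-84.2958
(1,0): Delta=1.0000 Bond=-85.1387
(1,1): Delta=1.0000 Bond=-85.1387
(2,0): Delta=1.0000 Bond=-85.9901
(2,1): Delta=1.0000 Bond=-85.9901
(2,2): Delta=1.0000 Bond=-85.9901
V0=-27.2958

The replicating-portfolio and risk-neutral prices coincide; use p* = (1.01−0.79)/(1.21−0.79) = 0.5238 for the latter.
At expiry t=3: V(3,0)=-58.7468, V(3,1)=-43.8058, V(3,2)=-20.9216, V(3,3)=14.1290
Node (2,0) S=35.5737: V=(p*·-43.8058+(1−p*)·-58.7468)/1.01=-50.4164; Δ=(-43.8058−-58.7468)/(43.0442−28.1032)=1.0000; B=V−Δ·S=-85.9901
Node (2,1) S=54.4863: V=(p*·-20.9216+(1−p*)·-43.8058)/1.01=-31.5038; Δ=(-20.9216−-43.8058)/(65.9284−43.0442)=1.0000; B=V−Δ·S=-85.9901
Node (2,2) S=83.4537: V=(p*·14.1290+(1−p*)·-20.9216)/1.01=-2.5364; Δ=(14.1290−-20.9216)/(100.9790−65.9284)=1.0000; B=V−Δ·S=-85.9901
Node (1,0) S=45.0300: V=(p*·-31.5038+(1−p*)·-50.4164)/1.01=-40.1087; Δ=(-31.5038−-50.4164)/(54.4863−35.5737)=1.0000; B=V−Δ·S=-85.1387
Node (1,1) S=68.9700: V=(p*·-2.5364+(1−p*)·-31.5038)/1.01=-16.1687; Δ=(-2.5364−-31.5038)/(83.4537−54.4863)=1.0000; B=V−Δ·S=-85.1387
Node (0,0) S=57.0000: V=(p*·-16.1687+(1−p*)·-40.1087)/1.01=-27.2958; Δ=(-16.1687−-40.1087)/(68.9700−45.0300)=1.0000; B=V−Δ·S=-84.2958
Root portfolio cost Δ·57+B reproduces V0=-27.2958.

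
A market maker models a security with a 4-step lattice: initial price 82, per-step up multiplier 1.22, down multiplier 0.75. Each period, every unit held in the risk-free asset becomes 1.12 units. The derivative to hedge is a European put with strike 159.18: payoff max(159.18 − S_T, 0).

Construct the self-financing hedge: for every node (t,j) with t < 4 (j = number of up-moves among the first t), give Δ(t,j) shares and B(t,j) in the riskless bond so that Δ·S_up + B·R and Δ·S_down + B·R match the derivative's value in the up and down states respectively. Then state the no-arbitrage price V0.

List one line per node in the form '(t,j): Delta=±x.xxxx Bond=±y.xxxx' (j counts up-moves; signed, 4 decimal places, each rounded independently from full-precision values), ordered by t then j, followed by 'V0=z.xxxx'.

Risk-neutral probability p* = (R−d)/(u−d) = (1.12−0.75)/(1.22−0.75) = 0.7872.
Payoff layer (t=4): V(4,0)=133.2347, V(4,1)=116.9756, V(4,2)=90.5276, V(4,3)=47.5053, V(4,4)=0.0000
(3,0): S=34.5938. Δ = (V_up−V_dn)/(S_up−S_dn) = (116.9756−133.2347)/(42.2044−25.9453) = -1.0000. V = [p*·116.9756 + (1−p*)·133.2347]/1.12 = 107.5312. B = V − Δ·S = 142.1250.
(3,1): S=56.2725. Δ = (V_up−V_dn)/(S_up−S_dn) = (90.5276−116.9756)/(68.6524−42.2044) = -1.0000. V = [p*·90.5276 + (1−p*)·116.9756]/1.12 = 85.8525. B = V − Δ·S = 142.1250.
(3,2): S=91.5366. Δ = (V_up−V_dn)/(S_up−S_dn) = (47.5053−90.5276)/(111.6747−68.6524) = -1.0000. V = [p*·47.5053 + (1−p*)·90.5276]/1.12 = 50.5884. B = V − Δ·S = 142.1250.
(3,3): S=148.8995. Δ = (V_up−V_dn)/(S_up−S_dn) = (0.0000−47.5053)/(181.6574−111.6747) = -0.6788. V = [p*·0.0000 + (1−p*)·47.5053]/1.12 = 9.0246. B = V − Δ·S = 110.0998.
(2,0): S=46.1250. Δ = (V_up−V_dn)/(S_up−S_dn) = (85.8525−107.5312)/(56.2725−34.5938) = -1.0000. V = [p*·85.8525 + (1−p*)·107.5312]/1.12 = 80.7723. B = V − Δ·S = 126.8973.
(2,1): S=75.0300. Δ = (V_up−V_dn)/(S_up−S_dn) = (50.5884−85.8525)/(91.5366−56.2725) = -1.0000. V = [p*·50.5884 + (1−p*)·85.8525]/1.12 = 51.8673. B = V − Δ·S = 126.8973.
(2,2): S=122.0488. Δ = (V_up−V_dn)/(S_up−S_dn) = (9.0246−50.5884)/(148.8995−91.5366) = -0.7246. V = [p*·9.0246 + (1−p*)·50.5884]/1.12 = 15.9535. B = V − Δ·S = 104.3872.
(1,0): S=61.5000. Δ = (V_up−V_dn)/(S_up−S_dn) = (51.8673−80.7723)/(75.0300−46.1250) = -1.0000. V = [p*·51.8673 + (1−p*)·80.7723]/1.12 = 51.8012. B = V − Δ·S = 113.3012.
(1,1): S=100.0400. Δ = (V_up−V_dn)/(S_up−S_dn) = (15.9535−51.8673)/(122.0488−75.0300) = -0.7638. V = [p*·15.9535 + (1−p*)·51.8673]/1.12 = 21.0667. B = V − Δ·S = 97.4791.
(0,0): S=82.0000. Δ = (V_up−V_dn)/(S_up−S_dn) = (21.0667−51.8012)/(100.0400−61.5000) = -0.7975. V = [p*·21.0667 + (1−p*)·51.8012]/1.12 = 24.6482. B = V − Δ·S = 90.0406.
Check: Δ(0,0)·S0 + B(0,0) = 24.6482 = V0.

(0,0): Delta=-0.7975 Bond=90.0406
(1,0): Delta=-1.0000 Bond=113.3012
(1,1): Delta=-0.7638 Bond=97.4791
(2,0): Delta=-1.0000 Bond=126.8973
(2,1): Delta=-1.0000 Bond=126.8973
(2,2): Delta=-0.7246 Bond=104.3872
(3,0): Delta=-1.0000 Bond=142.1250
(3,1): Delta=-1.0000 Bond=142.1250
(3,2): Delta=-1.0000 Bond=142.1250
(3,3): Delta=-0.6788 Bond=110.0998
V0=24.6482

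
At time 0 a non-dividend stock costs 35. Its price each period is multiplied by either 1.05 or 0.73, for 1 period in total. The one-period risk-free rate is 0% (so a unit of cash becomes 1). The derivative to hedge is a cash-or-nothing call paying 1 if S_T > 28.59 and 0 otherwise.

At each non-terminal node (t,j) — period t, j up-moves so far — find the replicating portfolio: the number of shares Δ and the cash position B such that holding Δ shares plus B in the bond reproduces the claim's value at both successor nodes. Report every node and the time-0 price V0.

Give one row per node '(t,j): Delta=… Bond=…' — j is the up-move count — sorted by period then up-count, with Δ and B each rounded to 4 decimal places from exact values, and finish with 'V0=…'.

(0,0): Delta=0.0893 Bond=-2.2812
V0=0.8437

Under the risk-neutral measure, an up-move has probability p* = (R−d)/(u−d) = 0.8437 and values discount at R = 1.
Terminal values V(1,·): V(1,0)=0.0000, V(1,1)=1.0000
  t=0,j=0: stock 35.0000 → up 36.7500 (V=1.0000), down 25.5500 (V=0.0000). Price 0.8437; hedge Δ=0.0893, bond B=-2.2812.
Self-financing check: at every node Δ·S+B equals the discounted successor values.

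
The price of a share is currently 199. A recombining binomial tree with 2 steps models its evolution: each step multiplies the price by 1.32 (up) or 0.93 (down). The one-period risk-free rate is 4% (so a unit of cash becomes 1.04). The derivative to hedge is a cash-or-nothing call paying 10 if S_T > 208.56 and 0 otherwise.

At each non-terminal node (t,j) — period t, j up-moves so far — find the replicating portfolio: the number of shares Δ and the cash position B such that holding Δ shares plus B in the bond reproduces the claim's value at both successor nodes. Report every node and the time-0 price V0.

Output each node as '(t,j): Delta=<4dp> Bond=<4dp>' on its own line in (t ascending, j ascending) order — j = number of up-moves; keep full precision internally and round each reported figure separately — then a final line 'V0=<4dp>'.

(0,0): Delta=0.0889 Bond=-13.2210
(1,0): Delta=0.1385 Bond=-22.9290
(1,1): Delta=0.0000 Bond=9.6154
V0=4.4799

Since d<R<u, set p* = (R−d)/(u−d) = 0.2821; price each node as the discounted p*-expectation of its children.
Payoff layer (t=2): V(2,0)=0.0000, V(2,1)=10.0000, V(2,2)=10.0000
Node (1,0) S=185.0700: V=(p*·10.0000+(1−p*)·0.0000)/1.04=2.7120; Δ=(10.0000−0.0000)/(244.2924−172.1151)=0.1385; B=V−Δ·S=-22.9290
Node (1,1) S=262.6800: V=(p*·10.0000+(1−p*)·10.0000)/1.04=9.6154; Δ=(10.0000−10.0000)/(346.7376−244.2924)=0.0000; B=V−Δ·S=9.6154
Node (0,0) S=199.0000: V=(p*·9.6154+(1−p*)·2.7120)/1.04=4.4799; Δ=(9.6154−2.7120)/(262.6800−185.0700)=0.0889; B=V−Δ·S=-13.2210
Check: Δ(0,0)·S0 + B(0,0) = 4.4799 = V0.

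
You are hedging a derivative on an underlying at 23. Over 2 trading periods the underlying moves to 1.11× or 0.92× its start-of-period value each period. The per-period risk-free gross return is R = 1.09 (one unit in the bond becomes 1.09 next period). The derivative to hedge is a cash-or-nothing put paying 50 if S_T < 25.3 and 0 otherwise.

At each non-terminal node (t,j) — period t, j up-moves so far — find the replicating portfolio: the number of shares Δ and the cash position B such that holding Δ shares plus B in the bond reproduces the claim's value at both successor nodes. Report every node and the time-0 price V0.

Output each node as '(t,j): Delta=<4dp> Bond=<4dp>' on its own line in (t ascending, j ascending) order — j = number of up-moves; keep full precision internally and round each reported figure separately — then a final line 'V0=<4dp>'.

(0,0): Delta=-9.3920 Bond=224.4091
(1,0): Delta=0.0000 Bond=45.8716
(1,1): Delta=-10.3078 Bond=267.9865
V0=8.3935

The replicating-portfolio and risk-neutral prices coincide; use p* = (1.09−0.92)/(1.11−0.92) = 0.8947 for the latter.
Terminal values V(2,·): V(2,0)=50.0000, V(2,1)=50.0000, V(2,2)=0.0000
  t=1,j=0: stock 21.1600 → up 23.4876 (V=50.0000), down 19.4672 (V=50.0000). Price 45.8716; hedge Δ=0.0000, bond B=45.8716.
  t=1,j=1: stock 25.5300 → up 28.3383 (V=0.0000), down 23.4876 (V=50.0000). Price 4.8286; hedge Δ=-10.3078, bond B=267.9865.
  t=0,j=0: stock 23.0000 → up 25.5300 (V=4.8286), down 21.1600 (V=45.8716). Price 8.3935; hedge Δ=-9.3920, bond B=224.4091.
Self-financing check: at every node Δ·S+B equals the discounted successor values.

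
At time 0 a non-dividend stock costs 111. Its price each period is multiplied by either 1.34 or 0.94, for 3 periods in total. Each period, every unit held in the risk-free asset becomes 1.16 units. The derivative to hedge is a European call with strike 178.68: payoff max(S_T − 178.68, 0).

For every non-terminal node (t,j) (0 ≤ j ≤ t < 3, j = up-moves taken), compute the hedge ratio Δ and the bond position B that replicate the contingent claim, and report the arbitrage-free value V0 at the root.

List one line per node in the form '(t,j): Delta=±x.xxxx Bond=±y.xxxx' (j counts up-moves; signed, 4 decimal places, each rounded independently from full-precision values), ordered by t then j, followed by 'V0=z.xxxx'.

(0,0): Delta=0.4755 Bond=-41.0914
(1,0): Delta=0.0985 Bond=-8.3307
(1,1): Delta=0.6919 Bond=-79.8496
(2,0): Delta=0.0000 Bond=0.0000
(2,1): Delta=0.1551 Bond=-17.5701
(2,2): Delta=1.0000 Bond=-154.0345
V0=11.6913

Since d<R<u, set p* = (R−d)/(u−d) = 0.5500; price each node as the discounted p*-expectation of its children.
Terminal values V(3,·): V(3,0)=0.0000, V(3,1)=0.0000, V(3,2)=8.6729, V(3,3)=88.3975
  t=2,j=0: stock 98.0796 → up 131.4267 (V=0.0000), down 92.1948 (V=0.0000). Price 0.0000; hedge Δ=0.0000, bond B=0.0000.
  t=2,j=1: stock 139.8156 → up 187.3529 (V=8.6729), down 131.4267 (V=0.0000). Price 4.1122; hedge Δ=0.1551, bond B=-17.5701.
  t=2,j=2: stock 199.3116 → up 267.0775 (V=88.3975), down 187.3529 (V=8.6729). Price 45.2771; hedge Δ=1.0000, bond B=-154.0345.
  t=1,j=0: stock 104.3400 → up 139.8156 (V=4.1122), down 98.0796 (V=0.0000). Price 1.9497; hedge Δ=0.0985, bond B=-8.3307.
  t=1,j=1: stock 148.7400 → up 199.3116 (V=45.2771), down 139.8156 (V=4.1122). Price 23.0628; hedge Δ=0.6919, bond B=-79.8496.
  t=0,j=0: stock 111.0000 → up 148.7400 (V=23.0628), down 104.3400 (V=1.9497). Price 11.6913; hedge Δ=0.4755, bond B=-41.0914.
Self-financing check: at every node Δ·S+B equals the discounted successor values.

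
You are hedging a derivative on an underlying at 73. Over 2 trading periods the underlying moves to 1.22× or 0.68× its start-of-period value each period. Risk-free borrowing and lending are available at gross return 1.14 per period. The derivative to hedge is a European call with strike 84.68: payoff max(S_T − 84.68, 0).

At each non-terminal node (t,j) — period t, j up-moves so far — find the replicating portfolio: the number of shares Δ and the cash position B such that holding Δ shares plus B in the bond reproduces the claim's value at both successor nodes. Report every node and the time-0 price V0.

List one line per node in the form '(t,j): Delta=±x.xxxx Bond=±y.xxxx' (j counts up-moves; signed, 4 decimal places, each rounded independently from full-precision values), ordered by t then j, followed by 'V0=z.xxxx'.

Under the risk-neutral measure, an up-move has probability p* = (R−d)/(u−d) = 0.8519 and values discount at R = 1.14.
Payoff layer (t=2): V(2,0)=0.0000, V(2,1)=0.0000, V(2,2)=23.9732
Node (1,0) S=49.6400: V=(p*·0.0000+(1−p*)·0.0000)/1.14=0.0000; Δ=(0.0000−0.0000)/(60.5608−33.7552)=0.0000; B=V−Δ·S=0.0000
Node (1,1) S=89.0600: V=(p*·23.9732+(1−p*)·0.0000)/1.14=17.9137; Δ=(23.9732−0.0000)/(108.6532−60.5608)=0.4985; B=V−Δ·S=-26.4811
Node (0,0) S=73.0000: V=(p*·17.9137+(1−p*)·0.0000)/1.14=13.3858; Δ=(17.9137−0.0000)/(89.0600−49.6400)=0.4544; B=V−Δ·S=-19.7877
Each (Δ,B) replicates both successor values, so the strategy is self-financing and V0 is arbitrage-free.

(0,0): Delta=0.4544 Bond=-19.7877
(1,0): Delta=0.0000 Bond=0.0000
(1,1): Delta=0.4985 Bond=-26.4811
V0=13.3858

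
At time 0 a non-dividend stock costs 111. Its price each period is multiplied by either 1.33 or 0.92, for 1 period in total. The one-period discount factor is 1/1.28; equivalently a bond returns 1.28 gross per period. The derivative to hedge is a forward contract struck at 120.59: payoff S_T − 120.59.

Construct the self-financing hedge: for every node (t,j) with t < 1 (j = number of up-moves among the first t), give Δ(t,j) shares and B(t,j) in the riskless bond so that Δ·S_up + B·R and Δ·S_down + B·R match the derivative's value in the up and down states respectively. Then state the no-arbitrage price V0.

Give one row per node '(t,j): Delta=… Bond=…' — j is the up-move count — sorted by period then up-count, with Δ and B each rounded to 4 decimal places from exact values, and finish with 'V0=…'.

(0,0): Delta=1.0000 Bond=-94.2109
V0=16.7891

No-arbitrage ⇒ martingale measure with p* = (R−d)/(u−d) = 0.8780.
Terminal values V(1,·): V(1,0)=-18.4700, V(1,1)=27.0400
(0,0): S=111.0000. Δ = (V_up−V_dn)/(S_up−S_dn) = (27.0400−-18.4700)/(147.6300−102.1200) = 1.0000. V = [p*·27.0400 + (1−p*)·-18.4700]/1.28 = 16.7891. B = V − Δ·S = -94.2109.
Each (Δ,B) replicates both successor values, so the strategy is self-financing and V0 is arbitrage-free.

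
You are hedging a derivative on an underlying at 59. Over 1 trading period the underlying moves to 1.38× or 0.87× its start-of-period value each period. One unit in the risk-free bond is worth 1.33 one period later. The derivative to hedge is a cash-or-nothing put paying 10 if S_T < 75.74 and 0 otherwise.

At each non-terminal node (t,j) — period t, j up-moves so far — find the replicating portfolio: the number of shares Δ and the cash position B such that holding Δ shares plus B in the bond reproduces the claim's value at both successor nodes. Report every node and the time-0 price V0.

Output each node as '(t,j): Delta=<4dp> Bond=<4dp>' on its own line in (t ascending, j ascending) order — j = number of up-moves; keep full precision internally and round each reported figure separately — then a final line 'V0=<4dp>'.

(0,0): Delta=-0.3323 Bond=20.3450
V0=0.7371

Under the risk-neutral measure, an up-move has probability p* = (R−d)/(u−d) = 0.9020 and values discount at R = 1.33.
Terminal payoffs: V(1,0)=10.0000, V(1,1)=0.0000
(0,0): S=59.0000. Δ = (V_up−V_dn)/(S_up−S_dn) = (0.0000−10.0000)/(81.4200−51.3300) = -0.3323. V = [p*·0.0000 + (1−p*)·10.0000]/1.33 = 0.7371. B = V − Δ·S = 20.3450.
Self-financing check: at every node Δ·S+B equals the discounted successor values.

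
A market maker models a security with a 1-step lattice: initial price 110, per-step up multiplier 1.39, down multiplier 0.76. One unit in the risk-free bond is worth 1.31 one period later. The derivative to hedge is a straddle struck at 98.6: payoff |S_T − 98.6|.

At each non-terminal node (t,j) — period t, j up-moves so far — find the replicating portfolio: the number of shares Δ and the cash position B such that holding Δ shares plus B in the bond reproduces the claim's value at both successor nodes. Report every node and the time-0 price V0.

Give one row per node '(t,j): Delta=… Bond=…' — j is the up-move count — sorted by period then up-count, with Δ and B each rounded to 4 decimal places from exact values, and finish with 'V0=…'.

(0,0): Delta=0.5671 Bond=-24.7401
V0=37.6409

Under the risk-neutral measure, an up-move has probability p* = (R−d)/(u−d) = 0.8730 and values discount at R = 1.31.
At expiry t=1: V(1,0)=15.0000, V(1,1)=54.3000
Node (0,0) S=110.0000: V=(p*·54.3000+(1−p*)·15.0000)/1.31=37.6409; Δ=(54.3000−15.0000)/(152.9000−83.6000)=0.5671; B=V−Δ·S=-24.7401
Each (Δ,B) replicates both successor values, so the strategy is self-financing and V0 is arbitrage-free.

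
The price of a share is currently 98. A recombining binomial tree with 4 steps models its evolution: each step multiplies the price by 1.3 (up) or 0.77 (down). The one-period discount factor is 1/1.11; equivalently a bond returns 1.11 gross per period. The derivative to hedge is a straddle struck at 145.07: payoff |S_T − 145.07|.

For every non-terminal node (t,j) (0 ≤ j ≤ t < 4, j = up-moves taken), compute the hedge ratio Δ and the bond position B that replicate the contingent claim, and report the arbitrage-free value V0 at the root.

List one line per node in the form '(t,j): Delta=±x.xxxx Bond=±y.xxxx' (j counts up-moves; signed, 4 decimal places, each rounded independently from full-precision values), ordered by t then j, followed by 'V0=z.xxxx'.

The replicating-portfolio and risk-neutral prices coincide; use p* = (1.11−0.77)/(1.3−0.77) = 0.6415 for the latter.
Terminal payoffs: V(4,0)=110.6200, V(4,1)=86.9077, V(4,2)=46.8739, V(4,3)=20.7156, V(4,4)=134.8278
  t=3,j=0: stock 44.7402 → up 58.1623 (V=86.9077), down 34.4500 (V=110.6200). Price 85.9535; hedge Δ=-1.0000, bond B=130.6937.
  t=3,j=1: stock 75.5355 → up 98.1961 (V=46.8739), down 58.1623 (V=86.9077). Price 55.1582; hedge Δ=-1.0000, bond B=130.6937.
  t=3,j=2: stock 127.5274 → up 165.7856 (V=20.7156), down 98.1961 (V=46.8739). Price 27.1109; hedge Δ=-0.3870, bond B=76.4662.
  t=3,j=3: stock 215.3060 → up 279.8978 (V=134.8278), down 165.7856 (V=20.7156). Price 84.6123; hedge Δ=1.0000, bond B=-130.6937.
  t=2,j=0: stock 58.1042 → up 75.5355 (V=55.1582), down 44.7402 (V=85.9535). Price 59.6379; hedge Δ=-1.0000, bond B=117.7421.
  t=2,j=1: stock 98.0980 → up 127.5274 (V=27.1109), down 75.5355 (V=55.1582). Price 33.4825; hedge Δ=-0.5395, bond B=86.4020.
  t=2,j=2: stock 165.6200 → up 215.3060 (V=84.6123), down 127.5274 (V=27.1109). Price 57.6564; hedge Δ=0.6551, bond B=-50.8368.
  t=1,j=0: stock 75.4600 → up 98.0980 (V=33.4825), down 58.1042 (V=59.6379). Price 38.6117; hedge Δ=-0.6540, bond B=87.9614.
  t=1,j=1: stock 127.4000 → up 165.6200 (V=57.6564), down 98.0980 (V=33.4825). Price 44.1354; hedge Δ=0.3580, bond B=-1.4757.
  t=0,j=0: stock 98.0000 → up 127.4000 (V=44.1354), down 75.4600 (V=38.6117). Price 37.9777; hedge Δ=0.1063, bond B=27.5556.
Self-financing check: at every node Δ·S+B equals the discounted successor values.

(0,0): Delta=0.1063 Bond=27.5556
(1,0): Delta=-0.6540 Bond=87.9614
(1,1): Delta=0.3580 Bond=-1.4757
(2,0): Delta=-1.0000 Bond=117.7421
(2,1): Delta=-0.5395 Bond=86.4020
(2,2): Delta=0.6551 Bond=-50.8368
(3,0): Delta=-1.0000 Bond=130.6937
(3,1): Delta=-1.0000 Bond=130.6937
(3,2): Delta=-0.3870 Bond=76.4662
(3,3): Delta=1.0000 Bond=-130.6937
V0=37.9777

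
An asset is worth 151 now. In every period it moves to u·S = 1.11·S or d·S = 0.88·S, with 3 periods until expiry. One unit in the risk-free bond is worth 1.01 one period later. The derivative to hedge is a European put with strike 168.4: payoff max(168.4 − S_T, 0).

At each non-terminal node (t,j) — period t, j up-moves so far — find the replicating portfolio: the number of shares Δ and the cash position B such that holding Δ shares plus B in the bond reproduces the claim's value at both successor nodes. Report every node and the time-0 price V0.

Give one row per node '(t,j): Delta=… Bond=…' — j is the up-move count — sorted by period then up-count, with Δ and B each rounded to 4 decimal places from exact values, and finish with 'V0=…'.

(0,0): Delta=-0.6563 Bond=118.2319
(1,0): Delta=-1.0000 Bond=165.0819
(1,1): Delta=-0.4467 Bond=84.2854
(2,0): Delta=-1.0000 Bond=166.7327
(2,1): Delta=-1.0000 Bond=166.7327
(2,2): Delta=-0.1093 Bond=22.3555
V0=19.1269

The replicating-portfolio and risk-neutral prices coincide; use p* = (1.01−0.88)/(1.11−0.88) = 0.5652 for the latter.
Payoff layer (t=3): V(3,0)=65.4977, V(3,1)=38.6028, V(3,2)=4.6786, V(3,3)=0.0000
  t=2,j=0: stock 116.9344 → up 129.7972 (V=38.6028), down 102.9023 (V=65.4977). Price 49.7983; hedge Δ=-1.0000, bond B=166.7327.
  t=2,j=1: stock 147.4968 → up 163.7214 (V=4.6786), down 129.7972 (V=38.6028). Price 19.2359; hedge Δ=-1.0000, bond B=166.7327.
  t=2,j=2: stock 186.0471 → up 206.5123 (V=0.0000), down 163.7214 (V=4.6786). Price 2.0140; hedge Δ=-0.1093, bond B=22.3555.
  t=1,j=0: stock 132.8800 → up 147.4968 (V=19.2359), down 116.9344 (V=49.7983). Price 32.2019; hedge Δ=-1.0000, bond B=165.0819.
  t=1,j=1: stock 167.6100 → up 186.0471 (V=2.0140), down 147.4968 (V=19.2359). Price 9.4077; hedge Δ=-0.4467, bond B=84.2854.
  t=0,j=0: stock 151.0000 → up 167.6100 (V=9.4077), down 132.8800 (V=32.2019). Price 19.1269; hedge Δ=-0.6563, bond B=118.2319.
Self-financing check: at every node Δ·S+B equals the discounted successor values.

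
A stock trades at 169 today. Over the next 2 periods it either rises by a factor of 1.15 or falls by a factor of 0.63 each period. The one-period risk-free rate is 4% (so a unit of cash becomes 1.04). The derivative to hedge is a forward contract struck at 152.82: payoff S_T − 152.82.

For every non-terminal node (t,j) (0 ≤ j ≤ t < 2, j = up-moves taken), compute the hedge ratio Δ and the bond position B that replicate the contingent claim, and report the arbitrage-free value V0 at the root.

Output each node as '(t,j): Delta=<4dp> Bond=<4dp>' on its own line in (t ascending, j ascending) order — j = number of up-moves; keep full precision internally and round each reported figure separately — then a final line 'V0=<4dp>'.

(0,0): Delta=1.0000 Bond=-141.2907
(1,0): Delta=1.0000 Bond=-146.9423
(1,1): Delta=1.0000 Bond=-146.9423
V0=27.7093

Under the risk-neutral measure, an up-move has probability p* = (R−d)/(u−d) = 0.7885 and values discount at R = 1.04.
Terminal payoffs: V(2,0)=-85.7439, V(2,1)=-30.3795, V(2,2)=70.6825
  t=1,j=0: stock 106.4700 → up 122.4405 (V=-30.3795), down 67.0761 (V=-85.7439). Price -40.4723; hedge Δ=1.0000, bond B=-146.9423.
  t=1,j=1: stock 194.3500 → up 223.5025 (V=70.6825), down 122.4405 (V=-30.3795). Price 47.4077; hedge Δ=1.0000, bond B=-146.9423.
  t=0,j=0: stock 169.0000 → up 194.3500 (V=47.4077), down 106.4700 (V=-40.4723). Price 27.7093; hedge Δ=1.0000, bond B=-141.2907.
The time-0 hedge costs 27.7093, which is the no-arbitrage price.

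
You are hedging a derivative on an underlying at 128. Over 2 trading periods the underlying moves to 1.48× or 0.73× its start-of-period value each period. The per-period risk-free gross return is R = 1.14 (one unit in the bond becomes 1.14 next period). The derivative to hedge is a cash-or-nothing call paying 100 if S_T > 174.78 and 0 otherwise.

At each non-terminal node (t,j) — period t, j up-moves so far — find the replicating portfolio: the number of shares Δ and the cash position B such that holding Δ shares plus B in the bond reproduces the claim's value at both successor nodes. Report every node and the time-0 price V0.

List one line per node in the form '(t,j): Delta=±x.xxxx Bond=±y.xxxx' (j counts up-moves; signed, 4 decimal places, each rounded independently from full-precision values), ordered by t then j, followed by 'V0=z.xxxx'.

(0,0): Delta=0.4995 Bond=-40.9425
(1,0): Delta=0.0000 Bond=0.0000
(1,1): Delta=0.7038 Bond=-85.3801
V0=22.9951

Under the risk-neutral measure, an up-move has probability p* = (R−d)/(u−d) = 0.5467 and values discount at R = 1.14.
Terminal values V(2,·): V(2,0)=0.0000, V(2,1)=0.0000, V(2,2)=100.0000
(1,0): S=93.4400. Δ = (V_up−V_dn)/(S_up−S_dn) = (0.0000−0.0000)/(138.2912−68.2112) = 0.0000. V = [p*·0.0000 + (1−p*)·0.0000]/1.14 = 0.0000. B = V − Δ·S = 0.0000.
(1,1): S=189.4400. Δ = (V_up−V_dn)/(S_up−S_dn) = (100.0000−0.0000)/(280.3712−138.2912) = 0.7038. V = [p*·100.0000 + (1−p*)·0.0000]/1.14 = 47.9532. B = V − Δ·S = -85.3801.
(0,0): S=128.0000. Δ = (V_up−V_dn)/(S_up−S_dn) = (47.9532−0.0000)/(189.4400−93.4400) = 0.4995. V = [p*·47.9532 + (1−p*)·0.0000]/1.14 = 22.9951. B = V − Δ·S = -40.9425.
Root portfolio cost Δ·128+B reproduces V0=22.9951.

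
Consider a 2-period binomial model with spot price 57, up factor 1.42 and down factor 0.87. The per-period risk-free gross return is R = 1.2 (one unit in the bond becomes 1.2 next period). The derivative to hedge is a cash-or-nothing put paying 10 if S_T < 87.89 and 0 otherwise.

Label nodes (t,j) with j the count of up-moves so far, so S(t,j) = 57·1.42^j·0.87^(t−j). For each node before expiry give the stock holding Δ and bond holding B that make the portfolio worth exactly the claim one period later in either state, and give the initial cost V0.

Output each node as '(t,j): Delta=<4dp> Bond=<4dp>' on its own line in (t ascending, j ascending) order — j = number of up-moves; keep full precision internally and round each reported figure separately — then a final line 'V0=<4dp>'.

(0,0): Delta=-0.1595 Bond=13.5354
(1,0): Delta=0.0000 Bond=8.3333
(1,1): Delta=-0.2246 Bond=21.5152
V0=4.4444

No-arbitrage ⇒ martingale measure with p* = (R−d)/(u−d) = 0.6000.
Terminal values V(2,·): V(2,0)=10.0000, V(2,1)=10.0000, V(2,2)=0.0000
  t=1,j=0: stock 49.5900 → up 70.4178 (V=10.0000), down 43.1433 (V=10.0000). Price 8.3333; hedge Δ=0.0000, bond B=8.3333.
  t=1,j=1: stock 80.9400 → up 114.9348 (V=0.0000), down 70.4178 (V=10.0000). Price 3.3333; hedge Δ=-0.2246, bond B=21.5152.
  t=0,j=0: stock 57.0000 → up 80.9400 (V=3.3333), down 49.5900 (V=8.3333). Price 4.4444; hedge Δ=-0.1595, bond B=13.5354.
Self-financing check: at every node Δ·S+B equals the discounted successor values.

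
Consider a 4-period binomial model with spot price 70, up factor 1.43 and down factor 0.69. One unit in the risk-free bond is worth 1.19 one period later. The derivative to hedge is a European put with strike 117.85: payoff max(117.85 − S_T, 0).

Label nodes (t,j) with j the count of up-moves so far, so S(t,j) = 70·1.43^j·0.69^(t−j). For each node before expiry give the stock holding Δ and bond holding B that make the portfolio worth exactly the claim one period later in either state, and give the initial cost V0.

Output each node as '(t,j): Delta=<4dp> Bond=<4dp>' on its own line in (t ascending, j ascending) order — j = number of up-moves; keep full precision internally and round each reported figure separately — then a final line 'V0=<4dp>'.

The replicating-portfolio and risk-neutral prices coincide; use p* = (1.19−0.69)/(1.43−0.69) = 0.6757 for the latter.
Terminal payoffs: V(4,0)=101.9830, V(4,1)=84.9662, V(4,2)=49.6996, V(4,3)=0.0000, V(4,4)=0.0000
  t=3,j=0: stock 22.9956 → up 32.8838 (V=84.9662), down 15.8670 (V=101.9830). Price 76.0380; hedge Δ=-1.0000, bond B=99.0336.
  t=3,j=1: stock 47.6576 → up 68.1504 (V=49.6996), down 32.8838 (V=84.9662). Price 51.3760; hedge Δ=-1.0000, bond B=99.0336.
  t=3,j=2: stock 98.7687 → up 141.2392 (V=0.0000), down 68.1504 (V=49.6996). Price 13.5452; hedge Δ=-0.6800, bond B=80.7069.
  t=3,j=3: stock 204.6945 → up 292.7131 (V=0.0000), down 141.2392 (V=0.0000). Price 0.0000; hedge Δ=0.0000, bond B=0.0000.
  t=2,j=0: stock 33.3270 → up 47.6576 (V=51.3760), down 22.9956 (V=76.0380). Price 49.8945; hedge Δ=-1.0000, bond B=83.2215.
  t=2,j=1: stock 69.0690 → up 98.7687 (V=13.5452), down 47.6576 (V=51.3760). Price 21.6930; hedge Δ=-0.7402, bond B=72.8157.
  t=2,j=2: stock 143.1430 → up 204.6945 (V=0.0000), down 98.7687 (V=13.5452). Price 3.6916; hedge Δ=-0.1279, bond B=21.9960.
  t=1,j=0: stock 48.3000 → up 69.0690 (V=21.6930), down 33.3270 (V=49.8945). Price 25.9155; hedge Δ=-0.7890, bond B=64.0257.
  t=1,j=1: stock 100.1000 → up 143.1430 (V=3.6916), down 69.0690 (V=21.6930). Price 8.0083; hedge Δ=-0.2430, bond B=32.3345.
  t=0,j=0: stock 70.0000 → up 100.1000 (V=8.0083), down 48.3000 (V=25.9155). Price 11.6101; hedge Δ=-0.3457, bond B=35.8090.
The time-0 hedge costs 11.6101, which is the no-arbitrage price.

(0,0): Delta=-0.3457 Bond=35.8090
(1,0): Delta=-0.7890 Bond=64.0257
(1,1): Delta=-0.2430 Bond=32.3345
(2,0): Delta=-1.0000 Bond=83.2215
(2,1): Delta=-0.7402 Bond=72.8157
(2,2): Delta=-0.1279 Bond=21.9960
(3,0): Delta=-1.0000 Bond=99.0336
(3,1): Delta=-1.0000 Bond=99.0336
(3,2): Delta=-0.6800 Bond=80.7069
(3,3): Delta=0.0000 Bond=0.0000
V0=11.6101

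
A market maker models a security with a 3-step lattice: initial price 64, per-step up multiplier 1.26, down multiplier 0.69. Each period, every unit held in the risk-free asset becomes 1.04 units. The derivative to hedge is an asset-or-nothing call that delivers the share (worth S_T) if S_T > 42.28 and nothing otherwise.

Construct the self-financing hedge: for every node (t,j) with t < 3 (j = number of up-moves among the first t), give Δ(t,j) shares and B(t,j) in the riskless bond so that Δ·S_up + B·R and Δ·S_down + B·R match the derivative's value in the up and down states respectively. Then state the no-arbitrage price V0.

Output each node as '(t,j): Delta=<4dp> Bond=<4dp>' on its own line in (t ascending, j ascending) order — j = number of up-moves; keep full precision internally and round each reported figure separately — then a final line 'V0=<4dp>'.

Since d<R<u, set p* = (R−d)/(u−d) = 0.6140; price each node as the discounted p*-expectation of its children.
Terminal values V(3,·): V(3,0)=0.0000, V(3,1)=0.0000, V(3,2)=70.1084, V(3,3)=128.0241
(2,0): S=30.4704. Δ = (V_up−V_dn)/(S_up−S_dn) = (0.0000−0.0000)/(38.3927−21.0246) = 0.0000. V = [p*·0.0000 + (1−p*)·0.0000]/1.04 = 0.0000. B = V − Δ·S = 0.0000.
(2,1): S=55.6416. Δ = (V_up−V_dn)/(S_up−S_dn) = (70.1084−0.0000)/(70.1084−38.3927) = 2.2105. V = [p*·70.1084 + (1−p*)·0.0000]/1.04 = 41.3933. B = V − Δ·S = -81.6039.
(2,2): S=101.6064. Δ = (V_up−V_dn)/(S_up−S_dn) = (128.0241−70.1084)/(128.0241−70.1084) = 1.0000. V = [p*·128.0241 + (1−p*)·70.1084]/1.04 = 101.6064. B = V − Δ·S = 0.0000.
(1,0): S=44.1600. Δ = (V_up−V_dn)/(S_up−S_dn) = (41.3933−0.0000)/(55.6416−30.4704) = 1.6445. V = [p*·41.3933 + (1−p*)·0.0000]/1.04 = 24.4394. B = V − Δ·S = -48.1805.
(1,1): S=80.6400. Δ = (V_up−V_dn)/(S_up−S_dn) = (101.6064−41.3933)/(101.6064−55.6416) = 1.3100. V = [p*·101.6064 + (1−p*)·41.3933]/1.04 = 75.3522. B = V − Δ·S = -30.2849.
(0,0): S=64.0000. Δ = (V_up−V_dn)/(S_up−S_dn) = (75.3522−24.4394)/(80.6400−44.1600) = 1.3956. V = [p*·75.3522 + (1−p*)·24.4394]/1.04 = 53.5592. B = V − Δ·S = -35.7615.
Self-financing check: at every node Δ·S+B equals the discounted successor values.

(0,0): Delta=1.3956 Bond=-35.7615
(1,0): Delta=1.6445 Bond=-48.1805
(1,1): Delta=1.3100 Bond=-30.2849
(2,0): Delta=0.0000 Bond=0.0000
(2,1): Delta=2.2105 Bond=-81.6039
(2,2): Delta=1.0000 Bond=0.0000
V0=53.5592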